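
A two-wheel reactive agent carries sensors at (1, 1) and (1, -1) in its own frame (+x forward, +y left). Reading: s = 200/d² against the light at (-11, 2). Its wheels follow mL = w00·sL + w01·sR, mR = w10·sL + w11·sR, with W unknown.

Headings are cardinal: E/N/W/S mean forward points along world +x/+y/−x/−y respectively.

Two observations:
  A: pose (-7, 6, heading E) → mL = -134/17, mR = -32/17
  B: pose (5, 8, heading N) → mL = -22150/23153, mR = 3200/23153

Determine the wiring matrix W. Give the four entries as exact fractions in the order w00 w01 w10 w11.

-1/2 -1 1 -1

obs A: pose=(-7,6,E) → sL=4, sR=100/17, mL=-134/17, mR=-32/17
obs B: pose=(5,8,N) → sL=100/137, sR=100/169, mL=-22150/23153, mR=3200/23153
sensor matrix S = [[4, 100/17], [100/137, 100/169]]; det S = -758400/393601
solve [mL_A; mL_B] = S·[w00; w01] and [mR_A; mR_B] = S·[w10; w11]:
  w00 = -1/2, w01 = -1, w10 = 1, w11 = -1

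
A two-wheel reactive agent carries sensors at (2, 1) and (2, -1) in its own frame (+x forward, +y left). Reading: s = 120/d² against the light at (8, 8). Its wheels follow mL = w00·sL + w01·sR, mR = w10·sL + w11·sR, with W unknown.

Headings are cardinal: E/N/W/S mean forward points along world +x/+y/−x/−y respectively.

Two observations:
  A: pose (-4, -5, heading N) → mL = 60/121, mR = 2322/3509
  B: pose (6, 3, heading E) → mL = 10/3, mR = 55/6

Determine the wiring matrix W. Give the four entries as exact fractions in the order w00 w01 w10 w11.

0 1 1 1/2

obs A: pose=(-4,-5,N) → sL=12/29, sR=60/121, mL=60/121, mR=2322/3509
obs B: pose=(6,3,E) → sL=15/2, sR=10/3, mL=10/3, mR=55/6
sensor matrix S = [[12/29, 60/121], [15/2, 10/3]]; det S = -8210/3509
solve [mL_A; mL_B] = S·[w00; w01] and [mR_A; mR_B] = S·[w10; w11]:
  w00 = 0, w01 = 1, w10 = 1, w11 = 1/2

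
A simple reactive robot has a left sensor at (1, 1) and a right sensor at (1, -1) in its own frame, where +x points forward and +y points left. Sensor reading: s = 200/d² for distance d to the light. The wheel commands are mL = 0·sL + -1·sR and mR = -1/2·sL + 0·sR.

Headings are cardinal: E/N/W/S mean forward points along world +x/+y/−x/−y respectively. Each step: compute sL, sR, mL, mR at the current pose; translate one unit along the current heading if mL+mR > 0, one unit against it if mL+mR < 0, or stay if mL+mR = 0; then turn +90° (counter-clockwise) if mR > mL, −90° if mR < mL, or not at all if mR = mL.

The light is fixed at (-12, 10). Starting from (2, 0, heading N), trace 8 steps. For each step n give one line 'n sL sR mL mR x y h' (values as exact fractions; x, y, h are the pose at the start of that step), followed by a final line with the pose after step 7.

n=0: pose=(2,0,N); sL=4/5, sR=100/153; mL=-100/153, mR=-2/5; mL+mR=-806/765 → advance -1; mR−mL=194/765 → turn +1·90°
n=1: pose=(2,-1,W); sL=200/313, sR=200/269; mL=-200/269, mR=-100/313; mL+mR=-89500/84197 → advance -1; mR−mL=35700/84197 → turn +1·90°
n=2: pose=(3,-1,S); sL=1/2, sR=10/17; mL=-10/17, mR=-1/4; mL+mR=-57/68 → advance -1; mR−mL=23/68 → turn +1·90°
n=3: pose=(3,0,E); sL=200/337, sR=200/377; mL=-200/377, mR=-100/337; mL+mR=-105100/127049 → advance -1; mR−mL=29700/127049 → turn +1·90°
n=4: pose=(2,0,N); sL=4/5, sR=100/153; mL=-100/153, mR=-2/5; mL+mR=-806/765 → advance -1; mR−mL=194/765 → turn +1·90°
n=5: pose=(2,-1,W); sL=200/313, sR=200/269; mL=-200/269, mR=-100/313; mL+mR=-89500/84197 → advance -1; mR−mL=35700/84197 → turn +1·90°
n=6: pose=(3,-1,S); sL=1/2, sR=10/17; mL=-10/17, mR=-1/4; mL+mR=-57/68 → advance -1; mR−mL=23/68 → turn +1·90°
n=7: pose=(3,0,E); sL=200/337, sR=200/377; mL=-200/377, mR=-100/337; mL+mR=-105100/127049 → advance -1; mR−mL=29700/127049 → turn +1·90°

0 4/5 100/153 -100/153 -2/5 2 0 N
1 200/313 200/269 -200/269 -100/313 2 -1 W
2 1/2 10/17 -10/17 -1/4 3 -1 S
3 200/337 200/377 -200/377 -100/337 3 0 E
4 4/5 100/153 -100/153 -2/5 2 0 N
5 200/313 200/269 -200/269 -100/313 2 -1 W
6 1/2 10/17 -10/17 -1/4 3 -1 S
7 200/337 200/377 -200/377 -100/337 3 0 E
final 2 0 N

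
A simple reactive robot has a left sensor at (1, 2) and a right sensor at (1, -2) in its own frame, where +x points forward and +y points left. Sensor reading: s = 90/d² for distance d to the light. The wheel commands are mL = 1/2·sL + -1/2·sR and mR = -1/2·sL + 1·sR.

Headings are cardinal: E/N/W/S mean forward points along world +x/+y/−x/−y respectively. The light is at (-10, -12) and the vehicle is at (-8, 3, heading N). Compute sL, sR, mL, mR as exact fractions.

45/128 45/136 45/4352 675/4352

left sensor world pos  = (-10, 4); dL² = 256
right sensor world pos = (-6, 4); dR² = 272
sL = 90/256 = 45/128
sR = 90/272 = 45/136
mL = 1/2·sL + -1/2·sR = 45/4352
mR = -1/2·sL + 1·sR = 675/4352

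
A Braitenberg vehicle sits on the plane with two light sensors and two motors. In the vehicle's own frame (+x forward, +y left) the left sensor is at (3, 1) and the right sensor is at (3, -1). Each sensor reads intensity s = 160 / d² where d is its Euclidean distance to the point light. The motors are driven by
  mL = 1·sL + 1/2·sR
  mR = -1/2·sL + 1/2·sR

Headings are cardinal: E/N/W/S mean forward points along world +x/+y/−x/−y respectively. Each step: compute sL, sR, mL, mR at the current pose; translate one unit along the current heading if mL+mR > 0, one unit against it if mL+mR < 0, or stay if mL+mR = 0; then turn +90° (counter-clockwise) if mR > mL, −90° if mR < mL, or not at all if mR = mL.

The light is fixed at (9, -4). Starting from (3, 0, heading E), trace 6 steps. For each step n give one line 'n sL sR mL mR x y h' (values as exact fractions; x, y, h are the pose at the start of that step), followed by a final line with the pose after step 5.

n=0: pose=(3,0,E); sL=80/17, sR=80/9; mL=1400/153, mR=320/153; mL+mR=1720/153 → advance +1; mR−mL=-120/17 → turn -1·90°
n=1: pose=(4,0,S); sL=160/17, sR=160/37; mL=7280/629, mR=-1600/629; mL+mR=5680/629 → advance +1; mR−mL=-240/17 → turn -1·90°
n=2: pose=(4,-1,W); sL=40/17, sR=2; mL=57/17, mR=-3/17; mL+mR=54/17 → advance +1; mR−mL=-60/17 → turn -1·90°
n=3: pose=(3,-1,N); sL=32/17, sR=160/61; mL=3312/1037, mR=384/1037; mL+mR=3696/1037 → advance +1; mR−mL=-48/17 → turn -1·90°
n=4: pose=(3,0,E); sL=80/17, sR=80/9; mL=1400/153, mR=320/153; mL+mR=1720/153 → advance +1; mR−mL=-120/17 → turn -1·90°
n=5: pose=(4,0,S); sL=160/17, sR=160/37; mL=7280/629, mR=-1600/629; mL+mR=5680/629 → advance +1; mR−mL=-240/17 → turn -1·90°

0 80/17 80/9 1400/153 320/153 3 0 E
1 160/17 160/37 7280/629 -1600/629 4 0 S
2 40/17 2 57/17 -3/17 4 -1 W
3 32/17 160/61 3312/1037 384/1037 3 -1 N
4 80/17 80/9 1400/153 320/153 3 0 E
5 160/17 160/37 7280/629 -1600/629 4 0 S
final 4 -1 W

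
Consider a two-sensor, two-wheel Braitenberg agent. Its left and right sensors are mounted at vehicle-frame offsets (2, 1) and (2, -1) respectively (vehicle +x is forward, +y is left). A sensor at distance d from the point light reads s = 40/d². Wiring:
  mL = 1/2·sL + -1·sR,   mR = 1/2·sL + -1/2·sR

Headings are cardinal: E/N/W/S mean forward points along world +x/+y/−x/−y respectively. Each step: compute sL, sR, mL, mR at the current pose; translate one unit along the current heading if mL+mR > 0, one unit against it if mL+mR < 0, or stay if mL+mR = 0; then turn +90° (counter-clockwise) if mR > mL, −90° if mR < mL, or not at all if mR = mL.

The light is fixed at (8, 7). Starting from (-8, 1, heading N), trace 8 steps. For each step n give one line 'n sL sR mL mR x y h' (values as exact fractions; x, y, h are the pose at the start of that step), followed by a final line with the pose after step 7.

n=0: pose=(-8,1,N); sL=8/61, sR=40/241; mL=-1476/14701, mR=-256/14701; mL+mR=-1732/14701 → advance -1; mR−mL=20/241 → turn +1·90°
n=1: pose=(-8,0,W); sL=10/97, sR=1/9; mL=-52/873, mR=-7/1746; mL+mR=-37/582 → advance -1; mR−mL=1/18 → turn +1·90°
n=2: pose=(-7,0,S); sL=40/277, sR=40/337; mL=-4340/93349, mR=1200/93349; mL+mR=-3140/93349 → advance -1; mR−mL=20/337 → turn +1·90°
n=3: pose=(-7,1,E); sL=20/97, sR=20/109; mL=-850/10573, mR=120/10573; mL+mR=-730/10573 → advance -1; mR−mL=10/109 → turn +1·90°
n=4: pose=(-8,1,N); sL=8/61, sR=40/241; mL=-1476/14701, mR=-256/14701; mL+mR=-1732/14701 → advance -1; mR−mL=20/241 → turn +1·90°
n=5: pose=(-8,0,W); sL=10/97, sR=1/9; mL=-52/873, mR=-7/1746; mL+mR=-37/582 → advance -1; mR−mL=1/18 → turn +1·90°
n=6: pose=(-7,0,S); sL=40/277, sR=40/337; mL=-4340/93349, mR=1200/93349; mL+mR=-3140/93349 → advance -1; mR−mL=20/337 → turn +1·90°
n=7: pose=(-7,1,E); sL=20/97, sR=20/109; mL=-850/10573, mR=120/10573; mL+mR=-730/10573 → advance -1; mR−mL=10/109 → turn +1·90°

0 8/61 40/241 -1476/14701 -256/14701 -8 1 N
1 10/97 1/9 -52/873 -7/1746 -8 0 W
2 40/277 40/337 -4340/93349 1200/93349 -7 0 S
3 20/97 20/109 -850/10573 120/10573 -7 1 E
4 8/61 40/241 -1476/14701 -256/14701 -8 1 N
5 10/97 1/9 -52/873 -7/1746 -8 0 W
6 40/277 40/337 -4340/93349 1200/93349 -7 0 S
7 20/97 20/109 -850/10573 120/10573 -7 1 E
final -8 1 N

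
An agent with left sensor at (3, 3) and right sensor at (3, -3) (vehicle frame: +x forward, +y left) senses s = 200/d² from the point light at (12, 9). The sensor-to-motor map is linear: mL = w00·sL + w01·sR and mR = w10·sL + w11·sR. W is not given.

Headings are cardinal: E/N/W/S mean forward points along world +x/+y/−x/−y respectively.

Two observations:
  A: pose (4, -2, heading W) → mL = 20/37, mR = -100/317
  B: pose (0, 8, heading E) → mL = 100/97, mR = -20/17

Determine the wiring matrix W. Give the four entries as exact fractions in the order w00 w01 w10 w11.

obs A: pose=(4,-2,W) → sL=200/317, sR=40/37, mL=20/37, mR=-100/317
obs B: pose=(0,8,E) → sL=40/17, sR=200/97, mL=100/97, mR=-20/17
sensor matrix S = [[200/317, 40/37], [40/17, 200/97]]; det S = -24038400/19341121
solve [mL_A; mL_B] = S·[w00; w01] and [mR_A; mR_B] = S·[w10; w11]:
  w00 = 0, w01 = 1/2, w10 = -1/2, w11 = 0

0 1/2 -1/2 0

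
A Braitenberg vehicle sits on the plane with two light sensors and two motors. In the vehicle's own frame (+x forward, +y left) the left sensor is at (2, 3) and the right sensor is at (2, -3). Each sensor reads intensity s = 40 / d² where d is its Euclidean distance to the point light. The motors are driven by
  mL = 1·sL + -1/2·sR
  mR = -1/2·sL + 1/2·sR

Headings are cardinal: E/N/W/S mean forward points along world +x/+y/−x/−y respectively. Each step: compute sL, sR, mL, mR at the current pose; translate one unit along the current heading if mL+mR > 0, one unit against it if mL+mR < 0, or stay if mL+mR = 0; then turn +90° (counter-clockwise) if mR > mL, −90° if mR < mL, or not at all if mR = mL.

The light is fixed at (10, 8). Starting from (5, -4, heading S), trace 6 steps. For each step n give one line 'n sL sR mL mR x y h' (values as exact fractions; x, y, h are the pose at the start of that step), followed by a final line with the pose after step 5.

n=0: pose=(5,-4,S); sL=1/5, sR=2/13; mL=8/65, mR=-3/130; mL+mR=1/10 → advance +1; mR−mL=-19/130 → turn -1·90°
n=1: pose=(5,-5,W); sL=8/61, sR=40/149; mL=-28/9089, mR=624/9089; mL+mR=4/61 → advance +1; mR−mL=652/9089 → turn +1·90°
n=2: pose=(4,-5,S); sL=20/117, sR=20/153; mL=70/663, mR=-40/1989; mL+mR=10/117 → advance +1; mR−mL=-250/1989 → turn -1·90°
n=3: pose=(4,-6,W); sL=40/353, sR=8/37; mL=68/13061, mR=672/13061; mL+mR=20/353 → advance +1; mR−mL=604/13061 → turn +1·90°
n=4: pose=(3,-6,S); sL=5/34, sR=10/89; mL=275/3026, mR=-105/6052; mL+mR=5/68 → advance +1; mR−mL=-655/6052 → turn -1·90°
n=5: pose=(3,-7,W); sL=8/81, sR=8/45; mL=4/405, mR=16/405; mL+mR=4/81 → advance +1; mR−mL=4/135 → turn +1·90°

0 1/5 2/13 8/65 -3/130 5 -4 S
1 8/61 40/149 -28/9089 624/9089 5 -5 W
2 20/117 20/153 70/663 -40/1989 4 -5 S
3 40/353 8/37 68/13061 672/13061 4 -6 W
4 5/34 10/89 275/3026 -105/6052 3 -6 S
5 8/81 8/45 4/405 16/405 3 -7 W
final 2 -7 S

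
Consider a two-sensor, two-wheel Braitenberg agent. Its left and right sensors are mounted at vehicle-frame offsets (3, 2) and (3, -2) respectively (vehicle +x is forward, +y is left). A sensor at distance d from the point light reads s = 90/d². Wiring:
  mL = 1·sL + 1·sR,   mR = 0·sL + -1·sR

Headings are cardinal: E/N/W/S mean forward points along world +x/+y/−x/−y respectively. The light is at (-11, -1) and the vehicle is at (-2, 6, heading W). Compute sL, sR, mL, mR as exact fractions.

left sensor world pos  = (-5, 4); dL² = 61
right sensor world pos = (-5, 8); dR² = 117
sL = 90/61 = 90/61
sR = 90/117 = 10/13
mL = 1·sL + 1·sR = 1780/793
mR = 0·sL + -1·sR = -10/13

90/61 10/13 1780/793 -10/13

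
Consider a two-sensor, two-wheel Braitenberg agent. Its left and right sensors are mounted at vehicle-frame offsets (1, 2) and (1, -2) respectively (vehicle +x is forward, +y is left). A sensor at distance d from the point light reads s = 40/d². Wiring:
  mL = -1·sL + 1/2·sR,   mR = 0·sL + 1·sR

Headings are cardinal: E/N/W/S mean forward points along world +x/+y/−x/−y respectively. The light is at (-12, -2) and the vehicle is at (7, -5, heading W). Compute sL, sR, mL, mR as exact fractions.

40/349 8/65 -1204/22685 8/65

left sensor world pos  = (6, -7); dL² = 349
right sensor world pos = (6, -3); dR² = 325
sL = 40/349 = 40/349
sR = 40/325 = 8/65
mL = -1·sL + 1/2·sR = -1204/22685
mR = 0·sL + 1·sR = 8/65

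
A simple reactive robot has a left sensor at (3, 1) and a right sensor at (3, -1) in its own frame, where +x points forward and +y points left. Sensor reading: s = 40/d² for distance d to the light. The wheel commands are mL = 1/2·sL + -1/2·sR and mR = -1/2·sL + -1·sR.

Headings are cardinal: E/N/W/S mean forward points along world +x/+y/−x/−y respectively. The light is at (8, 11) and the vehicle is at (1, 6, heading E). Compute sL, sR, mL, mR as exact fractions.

left sensor world pos  = (4, 7); dL² = 32
right sensor world pos = (4, 5); dR² = 52
sL = 40/32 = 5/4
sR = 40/52 = 10/13
mL = 1/2·sL + -1/2·sR = 25/104
mR = -1/2·sL + -1·sR = -145/104

5/4 10/13 25/104 -145/104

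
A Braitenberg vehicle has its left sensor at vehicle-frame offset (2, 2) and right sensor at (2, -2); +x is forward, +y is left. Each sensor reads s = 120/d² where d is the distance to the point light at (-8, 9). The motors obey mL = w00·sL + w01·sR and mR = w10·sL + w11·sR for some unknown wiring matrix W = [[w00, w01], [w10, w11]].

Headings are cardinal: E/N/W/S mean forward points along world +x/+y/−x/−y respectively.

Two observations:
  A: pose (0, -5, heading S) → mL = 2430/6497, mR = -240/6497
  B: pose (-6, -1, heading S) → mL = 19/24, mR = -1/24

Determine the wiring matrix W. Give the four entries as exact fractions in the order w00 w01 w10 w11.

obs A: pose=(0,-5,S) → sL=30/89, sR=30/73, mL=2430/6497, mR=-240/6497
obs B: pose=(-6,-1,S) → sL=3/4, sR=5/6, mL=19/24, mR=-1/24
sensor matrix S = [[30/89, 30/73], [3/4, 5/6]]; det S = -355/12994
solve [mL_A; mL_B] = S·[w00; w01] and [mR_A; mR_B] = S·[w10; w11]:
  w00 = 1/2, w01 = 1/2, w10 = 1/2, w11 = -1/2

1/2 1/2 1/2 -1/2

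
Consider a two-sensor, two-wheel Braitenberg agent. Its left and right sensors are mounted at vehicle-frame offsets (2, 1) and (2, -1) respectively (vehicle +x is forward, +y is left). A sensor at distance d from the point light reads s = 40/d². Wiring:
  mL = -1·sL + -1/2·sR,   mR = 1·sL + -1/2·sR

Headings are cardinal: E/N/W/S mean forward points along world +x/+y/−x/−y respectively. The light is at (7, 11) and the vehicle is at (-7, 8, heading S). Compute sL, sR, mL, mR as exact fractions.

left sensor world pos  = (-6, 6); dL² = 194
right sensor world pos = (-8, 6); dR² = 250
sL = 40/194 = 20/97
sR = 40/250 = 4/25
mL = -1·sL + -1/2·sR = -694/2425
mR = 1·sL + -1/2·sR = 306/2425

20/97 4/25 -694/2425 306/2425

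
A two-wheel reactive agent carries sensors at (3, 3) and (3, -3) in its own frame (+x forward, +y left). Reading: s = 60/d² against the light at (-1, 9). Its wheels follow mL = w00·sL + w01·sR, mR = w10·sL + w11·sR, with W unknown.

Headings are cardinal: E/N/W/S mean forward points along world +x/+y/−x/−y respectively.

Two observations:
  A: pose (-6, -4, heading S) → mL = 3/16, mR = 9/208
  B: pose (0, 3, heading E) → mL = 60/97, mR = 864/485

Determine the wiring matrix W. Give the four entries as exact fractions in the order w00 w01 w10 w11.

obs A: pose=(-6,-4,S) → sL=3/13, sR=3/16, mL=3/16, mR=9/208
obs B: pose=(0,3,E) → sL=12/5, sR=60/97, mL=60/97, mR=864/485
sensor matrix S = [[3/13, 3/16], [12/5, 60/97]]; det S = -7749/25220
solve [mL_A; mL_B] = S·[w00; w01] and [mR_A; mR_B] = S·[w10; w11]:
  w00 = 0, w01 = 1, w10 = 1, w11 = -1

0 1 1 -1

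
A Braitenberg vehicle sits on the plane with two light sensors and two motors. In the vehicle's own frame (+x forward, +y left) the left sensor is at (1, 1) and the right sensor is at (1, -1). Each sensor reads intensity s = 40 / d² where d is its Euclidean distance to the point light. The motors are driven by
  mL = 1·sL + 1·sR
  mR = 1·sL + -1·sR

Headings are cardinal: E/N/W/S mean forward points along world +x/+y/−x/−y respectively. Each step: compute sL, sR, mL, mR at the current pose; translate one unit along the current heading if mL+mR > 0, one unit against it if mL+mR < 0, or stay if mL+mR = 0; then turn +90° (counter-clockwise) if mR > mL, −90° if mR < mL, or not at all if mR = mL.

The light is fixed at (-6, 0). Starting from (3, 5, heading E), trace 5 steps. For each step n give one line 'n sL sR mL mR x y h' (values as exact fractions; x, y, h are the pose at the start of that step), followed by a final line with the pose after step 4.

n=0: pose=(3,5,E); sL=5/17, sR=10/29; mL=315/493, mR=-25/493; mL+mR=10/17 → advance +1; mR−mL=-20/29 → turn -1·90°
n=1: pose=(4,5,S); sL=40/137, sR=40/97; mL=9360/13289, mR=-1600/13289; mL+mR=80/137 → advance +1; mR−mL=-80/97 → turn -1·90°
n=2: pose=(4,4,W); sL=4/9, sR=20/53; mL=392/477, mR=32/477; mL+mR=8/9 → advance +1; mR−mL=-40/53 → turn -1·90°
n=3: pose=(3,4,N); sL=40/89, sR=8/25; mL=1712/2225, mR=288/2225; mL+mR=80/89 → advance +1; mR−mL=-16/25 → turn -1·90°
n=4: pose=(3,5,E); sL=5/17, sR=10/29; mL=315/493, mR=-25/493; mL+mR=10/17 → advance +1; mR−mL=-20/29 → turn -1·90°

0 5/17 10/29 315/493 -25/493 3 5 E
1 40/137 40/97 9360/13289 -1600/13289 4 5 S
2 4/9 20/53 392/477 32/477 4 4 W
3 40/89 8/25 1712/2225 288/2225 3 4 N
4 5/17 10/29 315/493 -25/493 3 5 E
final 4 5 S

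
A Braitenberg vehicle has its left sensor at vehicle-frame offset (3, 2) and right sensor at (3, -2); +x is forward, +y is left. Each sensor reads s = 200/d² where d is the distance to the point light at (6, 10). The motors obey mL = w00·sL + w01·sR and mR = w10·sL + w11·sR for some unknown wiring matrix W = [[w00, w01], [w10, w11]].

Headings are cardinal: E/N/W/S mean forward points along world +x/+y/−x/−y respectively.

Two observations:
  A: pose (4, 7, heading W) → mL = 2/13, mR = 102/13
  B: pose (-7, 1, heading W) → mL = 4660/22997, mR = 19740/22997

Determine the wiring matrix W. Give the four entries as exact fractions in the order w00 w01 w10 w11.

1 -1/2 1 1/2

obs A: pose=(4,7,W) → sL=4, sR=100/13, mL=2/13, mR=102/13
obs B: pose=(-7,1,W) → sL=200/377, sR=40/61, mL=4660/22997, mR=19740/22997
sensor matrix S = [[4, 100/13], [200/377, 40/61]]; det S = -435840/298961
solve [mL_A; mL_B] = S·[w00; w01] and [mR_A; mR_B] = S·[w10; w11]:
  w00 = 1, w01 = -1/2, w10 = 1, w11 = 1/2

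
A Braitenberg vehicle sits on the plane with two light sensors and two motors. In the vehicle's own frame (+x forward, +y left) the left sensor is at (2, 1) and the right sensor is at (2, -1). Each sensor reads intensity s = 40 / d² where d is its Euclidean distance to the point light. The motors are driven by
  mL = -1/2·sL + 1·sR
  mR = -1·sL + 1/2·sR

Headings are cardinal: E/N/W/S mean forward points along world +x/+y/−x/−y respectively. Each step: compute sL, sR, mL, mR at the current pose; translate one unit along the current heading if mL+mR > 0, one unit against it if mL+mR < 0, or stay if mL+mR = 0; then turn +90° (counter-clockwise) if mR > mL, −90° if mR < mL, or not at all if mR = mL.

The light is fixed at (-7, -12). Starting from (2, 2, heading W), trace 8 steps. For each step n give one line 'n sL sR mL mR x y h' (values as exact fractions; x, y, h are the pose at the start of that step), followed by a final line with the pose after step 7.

n=0: pose=(2,2,W); sL=20/109, sR=20/137; mL=810/14933, mR=-1650/14933; mL+mR=-840/14933 → advance -1; mR−mL=-2460/14933 → turn -1·90°
n=1: pose=(3,2,N); sL=40/337, sR=40/377; mL=5940/127049, mR=-8340/127049; mL+mR=-2400/127049 → advance -1; mR−mL=-14280/127049 → turn -1·90°
n=2: pose=(3,1,E); sL=2/17, sR=5/36; mL=49/612, mR=-59/1224; mL+mR=13/408 → advance +1; mR−mL=-157/1224 → turn -1·90°
n=3: pose=(4,1,S); sL=8/53, sR=40/221; mL=1236/11713, mR=-708/11713; mL+mR=528/11713 → advance +1; mR−mL=-1944/11713 → turn -1·90°
n=4: pose=(4,0,W); sL=20/101, sR=4/25; mL=154/2525, mR=-298/2525; mL+mR=-144/2525 → advance -1; mR−mL=-452/2525 → turn -1·90°
n=5: pose=(5,0,N); sL=40/317, sR=8/73; mL=1076/23141, mR=-1652/23141; mL+mR=-576/23141 → advance -1; mR−mL=-2728/23141 → turn -1·90°
n=6: pose=(5,-1,E); sL=2/17, sR=5/37; mL=48/629, mR=-63/1258; mL+mR=33/1258 → advance +1; mR−mL=-159/1258 → turn -1·90°
n=7: pose=(6,-1,S); sL=40/277, sR=8/45; mL=1316/12465, mR=-692/12465; mL+mR=208/4155 → advance +1; mR−mL=-2008/12465 → turn -1·90°

0 20/109 20/137 810/14933 -1650/14933 2 2 W
1 40/337 40/377 5940/127049 -8340/127049 3 2 N
2 2/17 5/36 49/612 -59/1224 3 1 E
3 8/53 40/221 1236/11713 -708/11713 4 1 S
4 20/101 4/25 154/2525 -298/2525 4 0 W
5 40/317 8/73 1076/23141 -1652/23141 5 0 N
6 2/17 5/37 48/629 -63/1258 5 -1 E
7 40/277 8/45 1316/12465 -692/12465 6 -1 S
final 6 -2 W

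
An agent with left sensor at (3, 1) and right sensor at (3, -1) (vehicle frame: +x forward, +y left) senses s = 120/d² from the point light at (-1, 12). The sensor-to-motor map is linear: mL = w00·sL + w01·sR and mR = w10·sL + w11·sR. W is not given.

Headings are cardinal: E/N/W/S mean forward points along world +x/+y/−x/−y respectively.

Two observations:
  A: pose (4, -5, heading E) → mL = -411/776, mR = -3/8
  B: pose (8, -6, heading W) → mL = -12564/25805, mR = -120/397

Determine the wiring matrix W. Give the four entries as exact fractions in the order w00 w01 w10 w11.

-1 -1/2 -1 0

obs A: pose=(4,-5,E) → sL=3/8, sR=30/97, mL=-411/776, mR=-3/8
obs B: pose=(8,-6,W) → sL=120/397, sR=24/65, mL=-12564/25805, mR=-120/397
sensor matrix S = [[3/8, 30/97], [120/397, 24/65]]; det S = 112581/2503085
solve [mL_A; mL_B] = S·[w00; w01] and [mR_A; mR_B] = S·[w10; w11]:
  w00 = -1, w01 = -1/2, w10 = -1, w11 = 0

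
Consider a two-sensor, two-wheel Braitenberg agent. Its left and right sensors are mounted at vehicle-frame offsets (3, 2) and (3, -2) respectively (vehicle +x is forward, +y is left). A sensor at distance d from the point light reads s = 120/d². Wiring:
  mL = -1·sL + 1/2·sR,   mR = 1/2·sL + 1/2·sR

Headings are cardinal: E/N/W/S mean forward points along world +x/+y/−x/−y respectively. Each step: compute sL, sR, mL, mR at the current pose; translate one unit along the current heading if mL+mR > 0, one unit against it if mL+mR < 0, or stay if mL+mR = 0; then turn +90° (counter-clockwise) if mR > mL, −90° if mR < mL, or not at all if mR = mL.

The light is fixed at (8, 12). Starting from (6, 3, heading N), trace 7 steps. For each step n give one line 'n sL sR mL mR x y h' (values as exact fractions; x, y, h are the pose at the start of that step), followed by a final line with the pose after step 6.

0 30/13 10/3 -25/39 110/39 6 3 N
1 24/25 120/61 36/1525 2232/1525 6 4 W
2 60/61 60/73 -2550/4453 4020/4453 5 4 S
3 120/49 120/121 -11580/5929 10200/5929 5 3 E
4 5/3 3 -1/6 7/3 4 3 N
5 120/149 24/17 -252/2533 2808/2533 4 4 W
6 12/13 12/17 -126/221 180/221 3 4 S
final 3 3 E

n=0: pose=(6,3,N); sL=30/13, sR=10/3; mL=-25/39, mR=110/39; mL+mR=85/39 → advance +1; mR−mL=45/13 → turn +1·90°
n=1: pose=(6,4,W); sL=24/25, sR=120/61; mL=36/1525, mR=2232/1525; mL+mR=2268/1525 → advance +1; mR−mL=36/25 → turn +1·90°
n=2: pose=(5,4,S); sL=60/61, sR=60/73; mL=-2550/4453, mR=4020/4453; mL+mR=1470/4453 → advance +1; mR−mL=90/61 → turn +1·90°
n=3: pose=(5,3,E); sL=120/49, sR=120/121; mL=-11580/5929, mR=10200/5929; mL+mR=-1380/5929 → advance -1; mR−mL=180/49 → turn +1·90°
n=4: pose=(4,3,N); sL=5/3, sR=3; mL=-1/6, mR=7/3; mL+mR=13/6 → advance +1; mR−mL=5/2 → turn +1·90°
n=5: pose=(4,4,W); sL=120/149, sR=24/17; mL=-252/2533, mR=2808/2533; mL+mR=2556/2533 → advance +1; mR−mL=180/149 → turn +1·90°
n=6: pose=(3,4,S); sL=12/13, sR=12/17; mL=-126/221, mR=180/221; mL+mR=54/221 → advance +1; mR−mL=18/13 → turn +1·90°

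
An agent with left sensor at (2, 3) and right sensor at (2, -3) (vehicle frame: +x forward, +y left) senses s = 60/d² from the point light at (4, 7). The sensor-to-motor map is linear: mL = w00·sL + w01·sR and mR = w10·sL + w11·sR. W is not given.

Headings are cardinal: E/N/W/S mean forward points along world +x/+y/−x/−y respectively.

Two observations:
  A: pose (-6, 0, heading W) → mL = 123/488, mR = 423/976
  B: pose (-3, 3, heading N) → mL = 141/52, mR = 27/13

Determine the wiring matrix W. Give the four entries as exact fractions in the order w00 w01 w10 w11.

obs A: pose=(-6,0,W) → sL=15/61, sR=3/8, mL=123/488, mR=423/976
obs B: pose=(-3,3,N) → sL=15/26, sR=3, mL=141/52, mR=27/13
sensor matrix S = [[15/61, 3/8], [15/26, 3]]; det S = 6615/12688
solve [mL_A; mL_B] = S·[w00; w01] and [mR_A; mR_B] = S·[w10; w11]:
  w00 = -1/2, w01 = 1, w10 = 1, w11 = 1/2

-1/2 1 1 1/2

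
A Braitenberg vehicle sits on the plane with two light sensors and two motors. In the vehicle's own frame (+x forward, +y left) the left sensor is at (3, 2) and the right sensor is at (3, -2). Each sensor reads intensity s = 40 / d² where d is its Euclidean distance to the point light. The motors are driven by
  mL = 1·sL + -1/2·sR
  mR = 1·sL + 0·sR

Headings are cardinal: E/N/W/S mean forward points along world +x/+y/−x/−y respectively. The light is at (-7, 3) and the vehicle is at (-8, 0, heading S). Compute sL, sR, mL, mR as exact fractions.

40/37 8/9 212/333 40/37

left sensor world pos  = (-6, -3); dL² = 37
right sensor world pos = (-10, -3); dR² = 45
sL = 40/37 = 40/37
sR = 40/45 = 8/9
mL = 1·sL + -1/2·sR = 212/333
mR = 1·sL + 0·sR = 40/37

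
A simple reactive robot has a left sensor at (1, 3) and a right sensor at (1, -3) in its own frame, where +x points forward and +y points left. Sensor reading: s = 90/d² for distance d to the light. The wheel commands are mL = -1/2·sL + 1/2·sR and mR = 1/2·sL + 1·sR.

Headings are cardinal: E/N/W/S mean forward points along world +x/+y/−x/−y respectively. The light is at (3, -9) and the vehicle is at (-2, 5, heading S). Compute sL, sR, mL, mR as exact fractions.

left sensor world pos  = (1, 4); dL² = 173
right sensor world pos = (-5, 4); dR² = 233
sL = 90/173 = 90/173
sR = 90/233 = 90/233
mL = -1/2·sL + 1/2·sR = -2700/40309
mR = 1/2·sL + 1·sR = 26055/40309

90/173 90/233 -2700/40309 26055/40309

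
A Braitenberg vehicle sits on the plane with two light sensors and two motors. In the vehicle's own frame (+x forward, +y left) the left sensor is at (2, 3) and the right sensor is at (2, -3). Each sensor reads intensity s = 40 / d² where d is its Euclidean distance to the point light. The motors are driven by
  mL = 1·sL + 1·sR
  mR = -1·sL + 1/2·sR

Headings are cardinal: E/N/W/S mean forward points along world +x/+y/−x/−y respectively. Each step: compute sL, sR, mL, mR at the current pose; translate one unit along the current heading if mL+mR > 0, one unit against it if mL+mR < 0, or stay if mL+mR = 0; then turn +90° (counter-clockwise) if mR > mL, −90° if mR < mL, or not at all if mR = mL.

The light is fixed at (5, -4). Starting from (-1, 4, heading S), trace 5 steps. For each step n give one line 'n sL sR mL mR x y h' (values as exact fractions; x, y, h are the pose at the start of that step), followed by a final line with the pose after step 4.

n=0: pose=(-1,4,S); sL=8/9, sR=40/117; mL=16/13, mR=-28/39; mL+mR=20/39 → advance +1; mR−mL=-76/39 → turn -1·90°
n=1: pose=(-1,3,W); sL=1/2, sR=10/41; mL=61/82, mR=-31/82; mL+mR=15/41 → advance +1; mR−mL=-46/41 → turn -1·90°
n=2: pose=(-2,3,N); sL=40/181, sR=40/97; mL=11120/17557, mR=-260/17557; mL+mR=60/97 → advance +1; mR−mL=-11380/17557 → turn -1·90°
n=3: pose=(-2,4,E); sL=20/73, sR=4/5; mL=392/365, mR=46/365; mL+mR=6/5 → advance +1; mR−mL=-346/365 → turn -1·90°
n=4: pose=(-1,4,S); sL=8/9, sR=40/117; mL=16/13, mR=-28/39; mL+mR=20/39 → advance +1; mR−mL=-76/39 → turn -1·90°

0 8/9 40/117 16/13 -28/39 -1 4 S
1 1/2 10/41 61/82 -31/82 -1 3 W
2 40/181 40/97 11120/17557 -260/17557 -2 3 N
3 20/73 4/5 392/365 46/365 -2 4 E
4 8/9 40/117 16/13 -28/39 -1 4 S
final -1 3 W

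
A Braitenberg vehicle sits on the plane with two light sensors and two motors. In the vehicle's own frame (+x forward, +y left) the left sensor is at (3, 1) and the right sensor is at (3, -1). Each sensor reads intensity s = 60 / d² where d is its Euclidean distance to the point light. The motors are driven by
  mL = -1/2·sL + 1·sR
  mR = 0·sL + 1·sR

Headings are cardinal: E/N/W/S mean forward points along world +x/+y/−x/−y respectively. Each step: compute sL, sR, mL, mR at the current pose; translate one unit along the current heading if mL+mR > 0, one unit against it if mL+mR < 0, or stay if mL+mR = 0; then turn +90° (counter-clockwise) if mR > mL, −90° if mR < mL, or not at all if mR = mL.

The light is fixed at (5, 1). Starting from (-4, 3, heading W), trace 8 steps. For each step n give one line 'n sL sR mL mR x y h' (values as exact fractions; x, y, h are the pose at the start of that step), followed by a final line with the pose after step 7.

0 12/29 20/51 274/1479 20/51 -4 3 W
1 30/41 30/61 315/2501 30/61 -5 3 S
2 60/53 60/49 1710/2597 60/49 -5 2 E
3 15/29 3/4 57/116 3/4 -4 2 N
4 12/29 20/51 274/1479 20/51 -4 3 W
5 30/41 30/61 315/2501 30/61 -5 3 S
6 60/53 60/49 1710/2597 60/49 -5 2 E
7 15/29 3/4 57/116 3/4 -4 2 N
final -4 3 W

n=0: pose=(-4,3,W); sL=12/29, sR=20/51; mL=274/1479, mR=20/51; mL+mR=854/1479 → advance +1; mR−mL=6/29 → turn +1·90°
n=1: pose=(-5,3,S); sL=30/41, sR=30/61; mL=315/2501, mR=30/61; mL+mR=1545/2501 → advance +1; mR−mL=15/41 → turn +1·90°
n=2: pose=(-5,2,E); sL=60/53, sR=60/49; mL=1710/2597, mR=60/49; mL+mR=4890/2597 → advance +1; mR−mL=30/53 → turn +1·90°
n=3: pose=(-4,2,N); sL=15/29, sR=3/4; mL=57/116, mR=3/4; mL+mR=36/29 → advance +1; mR−mL=15/58 → turn +1·90°
n=4: pose=(-4,3,W); sL=12/29, sR=20/51; mL=274/1479, mR=20/51; mL+mR=854/1479 → advance +1; mR−mL=6/29 → turn +1·90°
n=5: pose=(-5,3,S); sL=30/41, sR=30/61; mL=315/2501, mR=30/61; mL+mR=1545/2501 → advance +1; mR−mL=15/41 → turn +1·90°
n=6: pose=(-5,2,E); sL=60/53, sR=60/49; mL=1710/2597, mR=60/49; mL+mR=4890/2597 → advance +1; mR−mL=30/53 → turn +1·90°
n=7: pose=(-4,2,N); sL=15/29, sR=3/4; mL=57/116, mR=3/4; mL+mR=36/29 → advance +1; mR−mL=15/58 → turn +1·90°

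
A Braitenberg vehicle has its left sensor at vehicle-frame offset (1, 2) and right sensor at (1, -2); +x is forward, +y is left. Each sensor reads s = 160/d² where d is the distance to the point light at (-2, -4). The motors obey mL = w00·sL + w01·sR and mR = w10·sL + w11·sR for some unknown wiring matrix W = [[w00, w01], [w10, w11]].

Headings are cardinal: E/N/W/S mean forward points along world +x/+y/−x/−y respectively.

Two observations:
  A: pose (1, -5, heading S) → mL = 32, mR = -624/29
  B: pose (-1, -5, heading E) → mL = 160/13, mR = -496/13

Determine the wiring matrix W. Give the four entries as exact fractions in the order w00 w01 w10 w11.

obs A: pose=(1,-5,S) → sL=160/29, sR=32, mL=32, mR=-624/29
obs B: pose=(-1,-5,E) → sL=32, sR=160/13, mL=160/13, mR=-496/13
sensor matrix S = [[160/29, 32], [32, 160/13]]; det S = -360448/377
solve [mL_A; mL_B] = S·[w00; w01] and [mR_A; mR_B] = S·[w10; w11]:
  w00 = 0, w01 = 1, w10 = -1, w11 = -1/2

0 1 -1 -1/2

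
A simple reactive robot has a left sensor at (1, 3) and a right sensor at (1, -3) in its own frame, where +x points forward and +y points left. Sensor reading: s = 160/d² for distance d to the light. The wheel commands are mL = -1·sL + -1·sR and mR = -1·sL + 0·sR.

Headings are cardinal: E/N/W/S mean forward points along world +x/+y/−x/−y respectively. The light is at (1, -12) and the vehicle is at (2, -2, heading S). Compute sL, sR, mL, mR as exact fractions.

160/97 32/17 -5824/1649 -160/97

left sensor world pos  = (5, -3); dL² = 97
right sensor world pos = (-1, -3); dR² = 85
sL = 160/97 = 160/97
sR = 160/85 = 32/17
mL = -1·sL + -1·sR = -5824/1649
mR = -1·sL + 0·sR = -160/97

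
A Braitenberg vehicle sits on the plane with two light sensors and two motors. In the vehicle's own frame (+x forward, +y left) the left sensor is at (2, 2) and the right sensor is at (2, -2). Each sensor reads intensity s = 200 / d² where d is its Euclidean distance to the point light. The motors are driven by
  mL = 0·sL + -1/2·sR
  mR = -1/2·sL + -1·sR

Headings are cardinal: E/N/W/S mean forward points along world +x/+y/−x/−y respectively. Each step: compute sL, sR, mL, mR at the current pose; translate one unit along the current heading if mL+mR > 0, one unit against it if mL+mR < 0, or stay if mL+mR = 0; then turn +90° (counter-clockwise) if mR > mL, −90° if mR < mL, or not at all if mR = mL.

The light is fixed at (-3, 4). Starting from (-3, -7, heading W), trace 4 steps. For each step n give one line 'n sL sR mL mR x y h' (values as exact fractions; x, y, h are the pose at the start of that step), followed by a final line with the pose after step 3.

n=0: pose=(-3,-7,W); sL=200/173, sR=40/17; mL=-20/17, mR=-8620/2941; mL+mR=-12080/2941 → advance -1; mR−mL=-5160/2941 → turn -1·90°
n=1: pose=(-2,-7,N); sL=100/41, sR=20/9; mL=-10/9, mR=-1270/369; mL+mR=-560/123 → advance -1; mR−mL=-860/369 → turn -1·90°
n=2: pose=(-2,-8,E); sL=200/109, sR=40/41; mL=-20/41, mR=-8460/4469; mL+mR=-10640/4469 → advance -1; mR−mL=-6280/4469 → turn -1·90°
n=3: pose=(-3,-8,S); sL=1, sR=1; mL=-1/2, mR=-3/2; mL+mR=-2 → advance -1; mR−mL=-1 → turn -1·90°

0 200/173 40/17 -20/17 -8620/2941 -3 -7 W
1 100/41 20/9 -10/9 -1270/369 -2 -7 N
2 200/109 40/41 -20/41 -8460/4469 -2 -8 E
3 1 1 -1/2 -3/2 -3 -8 S
final -3 -7 W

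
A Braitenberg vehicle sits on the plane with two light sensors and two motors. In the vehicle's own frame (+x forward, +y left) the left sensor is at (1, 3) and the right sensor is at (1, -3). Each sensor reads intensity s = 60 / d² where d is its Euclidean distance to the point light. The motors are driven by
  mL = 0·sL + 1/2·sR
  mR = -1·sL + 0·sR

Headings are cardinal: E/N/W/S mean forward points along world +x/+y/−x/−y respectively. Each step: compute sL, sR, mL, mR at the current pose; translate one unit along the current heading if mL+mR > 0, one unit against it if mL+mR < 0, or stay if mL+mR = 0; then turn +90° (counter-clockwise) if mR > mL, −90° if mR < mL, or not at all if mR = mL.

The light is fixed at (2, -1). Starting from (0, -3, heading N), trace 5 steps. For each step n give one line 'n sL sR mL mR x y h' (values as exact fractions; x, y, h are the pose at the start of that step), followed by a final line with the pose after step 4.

n=0: pose=(0,-3,N); sL=30/13, sR=30; mL=15, mR=-30/13; mL+mR=165/13 → advance +1; mR−mL=-225/13 → turn -1·90°
n=1: pose=(0,-2,E); sL=12, sR=60/17; mL=30/17, mR=-12; mL+mR=-174/17 → advance -1; mR−mL=-234/17 → turn -1·90°
n=2: pose=(-1,-2,S); sL=15, sR=3/2; mL=3/4, mR=-15; mL+mR=-57/4 → advance -1; mR−mL=-63/4 → turn -1·90°
n=3: pose=(-1,-1,W); sL=12/5, sR=12/5; mL=6/5, mR=-12/5; mL+mR=-6/5 → advance -1; mR−mL=-18/5 → turn -1·90°
n=4: pose=(0,-1,N); sL=30/13, sR=30; mL=15, mR=-30/13; mL+mR=165/13 → advance +1; mR−mL=-225/13 → turn -1·90°

0 30/13 30 15 -30/13 0 -3 N
1 12 60/17 30/17 -12 0 -2 E
2 15 3/2 3/4 -15 -1 -2 S
3 12/5 12/5 6/5 -12/5 -1 -1 W
4 30/13 30 15 -30/13 0 -1 N
final 0 0 E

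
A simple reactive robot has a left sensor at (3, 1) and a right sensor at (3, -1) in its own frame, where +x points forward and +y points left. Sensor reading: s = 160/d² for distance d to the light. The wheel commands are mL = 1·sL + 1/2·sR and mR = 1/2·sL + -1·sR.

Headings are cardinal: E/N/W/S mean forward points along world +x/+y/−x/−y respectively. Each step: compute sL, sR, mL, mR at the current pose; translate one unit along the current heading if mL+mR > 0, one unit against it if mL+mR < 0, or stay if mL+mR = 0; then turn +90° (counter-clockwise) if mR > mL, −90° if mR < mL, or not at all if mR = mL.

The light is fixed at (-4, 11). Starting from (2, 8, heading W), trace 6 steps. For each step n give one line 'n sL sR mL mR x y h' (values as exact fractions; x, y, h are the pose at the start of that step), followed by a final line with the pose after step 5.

0 32/5 160/13 816/65 -592/65 2 8 W
1 10 40/9 110/9 5/9 1 8 N
2 32/13 160/73 3376/949 -912/949 1 9 E
3 80/37 16/5 696/185 -392/185 2 9 S
4 32/5 160/13 816/65 -592/65 2 8 W
5 10 40/9 110/9 5/9 1 8 N
final 1 9 E

n=0: pose=(2,8,W); sL=32/5, sR=160/13; mL=816/65, mR=-592/65; mL+mR=224/65 → advance +1; mR−mL=-1408/65 → turn -1·90°
n=1: pose=(1,8,N); sL=10, sR=40/9; mL=110/9, mR=5/9; mL+mR=115/9 → advance +1; mR−mL=-35/3 → turn -1·90°
n=2: pose=(1,9,E); sL=32/13, sR=160/73; mL=3376/949, mR=-912/949; mL+mR=2464/949 → advance +1; mR−mL=-4288/949 → turn -1·90°
n=3: pose=(2,9,S); sL=80/37, sR=16/5; mL=696/185, mR=-392/185; mL+mR=304/185 → advance +1; mR−mL=-1088/185 → turn -1·90°
n=4: pose=(2,8,W); sL=32/5, sR=160/13; mL=816/65, mR=-592/65; mL+mR=224/65 → advance +1; mR−mL=-1408/65 → turn -1·90°
n=5: pose=(1,8,N); sL=10, sR=40/9; mL=110/9, mR=5/9; mL+mR=115/9 → advance +1; mR−mL=-35/3 → turn -1·90°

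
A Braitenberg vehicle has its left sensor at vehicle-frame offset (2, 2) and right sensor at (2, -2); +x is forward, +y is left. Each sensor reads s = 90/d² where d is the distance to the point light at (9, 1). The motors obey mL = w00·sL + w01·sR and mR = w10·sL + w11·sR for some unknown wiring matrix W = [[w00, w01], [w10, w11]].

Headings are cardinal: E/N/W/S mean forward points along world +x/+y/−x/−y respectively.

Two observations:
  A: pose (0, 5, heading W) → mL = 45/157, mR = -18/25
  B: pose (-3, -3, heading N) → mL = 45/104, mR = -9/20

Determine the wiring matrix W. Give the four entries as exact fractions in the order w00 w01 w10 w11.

0 1/2 -1 0

obs A: pose=(0,5,W) → sL=18/25, sR=90/157, mL=45/157, mR=-18/25
obs B: pose=(-3,-3,N) → sL=9/20, sR=45/52, mL=45/104, mR=-9/20
sensor matrix S = [[18/25, 90/157], [9/20, 45/52]]; det S = 3726/10205
solve [mL_A; mL_B] = S·[w00; w01] and [mR_A; mR_B] = S·[w10; w11]:
  w00 = 0, w01 = 1/2, w10 = -1, w11 = 0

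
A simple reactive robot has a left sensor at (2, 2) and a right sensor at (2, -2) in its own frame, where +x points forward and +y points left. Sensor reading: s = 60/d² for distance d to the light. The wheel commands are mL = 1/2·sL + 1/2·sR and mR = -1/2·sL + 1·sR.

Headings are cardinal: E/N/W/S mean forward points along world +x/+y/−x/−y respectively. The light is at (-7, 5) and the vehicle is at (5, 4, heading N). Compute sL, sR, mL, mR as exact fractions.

60/101 60/197 8940/19897 150/19897

left sensor world pos  = (3, 6); dL² = 101
right sensor world pos = (7, 6); dR² = 197
sL = 60/101 = 60/101
sR = 60/197 = 60/197
mL = 1/2·sL + 1/2·sR = 8940/19897
mR = -1/2·sL + 1·sR = 150/19897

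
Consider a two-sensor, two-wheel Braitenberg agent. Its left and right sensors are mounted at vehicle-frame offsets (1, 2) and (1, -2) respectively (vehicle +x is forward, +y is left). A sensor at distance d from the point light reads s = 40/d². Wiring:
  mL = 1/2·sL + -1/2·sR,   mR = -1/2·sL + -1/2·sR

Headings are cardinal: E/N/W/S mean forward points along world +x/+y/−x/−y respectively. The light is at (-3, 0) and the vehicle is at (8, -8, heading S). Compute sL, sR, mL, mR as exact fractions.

left sensor world pos  = (10, -9); dL² = 250
right sensor world pos = (6, -9); dR² = 162
sL = 40/250 = 4/25
sR = 40/162 = 20/81
mL = 1/2·sL + -1/2·sR = -88/2025
mR = -1/2·sL + -1/2·sR = -412/2025

4/25 20/81 -88/2025 -412/2025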